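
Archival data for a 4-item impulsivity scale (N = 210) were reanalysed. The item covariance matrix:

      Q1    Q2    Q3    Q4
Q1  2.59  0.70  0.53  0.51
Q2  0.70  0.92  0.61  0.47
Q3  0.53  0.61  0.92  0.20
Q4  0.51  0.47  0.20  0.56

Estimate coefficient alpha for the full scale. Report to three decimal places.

coefficient alpha = 0.730

sum of item variances = 2.59 + 0.92 + 0.92 + 0.56 = 4.99
Σ_{i<j} σ_ij = 3.02
Var(T) = 4.99 + 2 × 3.02 = 11.03
α = (k/(k−1))·(1 − sum of item variances/Var(T)) = (4/3)·(1 − 4.99/11.03) = 0.730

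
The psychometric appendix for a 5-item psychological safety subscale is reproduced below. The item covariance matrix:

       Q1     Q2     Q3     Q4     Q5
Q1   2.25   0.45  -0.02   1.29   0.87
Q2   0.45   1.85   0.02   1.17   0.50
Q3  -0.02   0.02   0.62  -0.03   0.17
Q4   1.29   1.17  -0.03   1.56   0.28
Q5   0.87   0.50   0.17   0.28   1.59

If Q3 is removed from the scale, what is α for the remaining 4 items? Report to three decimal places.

α = 0.743

Remaining items: Q1, Q2, Q4, Q5 (k = 4).
sum of item variances = 2.25 + 1.85 + 1.56 + 1.59 = 7.25
σ²_total = 7.25 + 2 × 4.56 = 16.37
α (item deleted) = (4/3)·(1 − 7.25/16.37) = 0.743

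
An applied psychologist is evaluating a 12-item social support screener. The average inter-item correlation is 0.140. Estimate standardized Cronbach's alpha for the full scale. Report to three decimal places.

α = 0.661

Standardized α = k·r̄ / (1 + (k−1)·r̄) = 12 × 0.140 / (1 + 11 × 0.140)
  = 1.6800 / 2.5400 = 0.661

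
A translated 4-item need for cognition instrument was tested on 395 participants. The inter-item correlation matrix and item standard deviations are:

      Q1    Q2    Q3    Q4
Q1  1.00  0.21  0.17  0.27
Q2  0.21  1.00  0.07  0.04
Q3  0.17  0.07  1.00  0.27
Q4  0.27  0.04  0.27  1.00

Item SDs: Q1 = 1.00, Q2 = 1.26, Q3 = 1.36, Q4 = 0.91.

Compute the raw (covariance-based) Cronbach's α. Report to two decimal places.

Σσ²ᵢ = 1.00² + 1.26² + 1.36² + 0.91² = 5.2653
Covariances σ_ij = r_ij · s_i · s_j:
  σ(Q1,Q2) = 0.21 × 1.00 × 1.26 = 0.2646
  σ(Q1,Q3) = 0.17 × 1.00 × 1.36 = 0.2312
  σ(Q1,Q4) = 0.27 × 1.00 × 0.91 = 0.2457
  σ(Q2,Q3) = 0.07 × 1.26 × 1.36 = 0.1200
  σ(Q2,Q4) = 0.04 × 1.26 × 0.91 = 0.0459
  σ(Q3,Q4) = 0.27 × 1.36 × 0.91 = 0.3342
σ²_T = Σσ²ᵢ + 2·Σσ_ij = 5.2653 + 2 × 1.2416 = 7.7485
α = (4/3)·(1 − 5.2653/7.7485) = 0.43

α = 0.43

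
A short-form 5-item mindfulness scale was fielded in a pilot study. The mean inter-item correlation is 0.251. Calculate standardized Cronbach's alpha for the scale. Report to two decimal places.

standardized Cronbach's alpha = 0.63

Standardized α = k·r̄ / (1 + (k−1)·r̄) = 5 × 0.251 / (1 + 4 × 0.251)
  = 1.2550 / 2.0040 = 0.63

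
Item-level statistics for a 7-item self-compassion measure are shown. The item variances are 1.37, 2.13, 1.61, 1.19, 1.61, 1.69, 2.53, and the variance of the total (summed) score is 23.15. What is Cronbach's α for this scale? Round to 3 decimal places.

Cronbach's α = 0.555

Σσ²ᵢ = 1.37 + 2.13 + 1.61 + 1.19 + 1.61 + 1.69 + 2.53 = 12.13
α = (k/(k−1))·(1 − Σσ²ᵢ/σ²_T) = (7/6)·(1 − 12.13/23.15) = 0.555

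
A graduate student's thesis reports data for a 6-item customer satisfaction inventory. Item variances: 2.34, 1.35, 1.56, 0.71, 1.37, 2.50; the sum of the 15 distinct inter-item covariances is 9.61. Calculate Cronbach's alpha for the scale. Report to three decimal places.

Cronbach's alpha = 0.794

ΣVar(i) = 2.34 + 1.35 + 1.56 + 0.71 + 1.37 + 2.50 = 9.83
Sum of distinct covariances = 9.61
Var(T) = ΣVar(i) + 2·Σcov = 9.83 + 2 × 9.61 = 29.05
α = (6/5)·(1 − 9.83/29.05) = 0.794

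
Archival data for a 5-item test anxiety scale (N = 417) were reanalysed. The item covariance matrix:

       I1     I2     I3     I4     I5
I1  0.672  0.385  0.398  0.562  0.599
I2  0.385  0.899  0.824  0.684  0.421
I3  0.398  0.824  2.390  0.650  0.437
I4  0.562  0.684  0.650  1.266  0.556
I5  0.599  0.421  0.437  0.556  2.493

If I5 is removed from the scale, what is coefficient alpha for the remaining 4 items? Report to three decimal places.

Remaining items: I1, I2, I3, I4 (k = 4).
Σσᵢ² = 0.672 + 0.899 + 2.390 + 1.266 = 5.227
total variance = 5.227 + 2 × 3.503 = 12.233
α (item deleted) = (4/3)·(1 − 5.227/12.233) = 0.764

coefficient alpha = 0.764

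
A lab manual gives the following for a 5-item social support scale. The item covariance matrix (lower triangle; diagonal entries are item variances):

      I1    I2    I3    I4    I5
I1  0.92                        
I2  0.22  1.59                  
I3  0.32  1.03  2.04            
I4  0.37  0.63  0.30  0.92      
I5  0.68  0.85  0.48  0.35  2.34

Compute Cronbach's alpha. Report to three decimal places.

Σσᵢ² = 0.92 + 1.59 + 2.04 + 0.92 + 2.34 = 7.81
Sum of off-diagonal covariances = 5.23
total variance = 7.81 + 2 × 5.23 = 18.27
α = (k/(k−1))·(1 − Σσᵢ²/total variance) = (5/4)·(1 − 7.81/18.27) = 0.716

α = 0.716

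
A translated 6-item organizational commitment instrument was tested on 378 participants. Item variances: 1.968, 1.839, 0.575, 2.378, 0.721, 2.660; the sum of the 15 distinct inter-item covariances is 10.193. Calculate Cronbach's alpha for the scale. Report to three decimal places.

α = 0.801

sum of item variances = 1.968 + 1.839 + 0.575 + 2.378 + 0.721 + 2.660 = 10.141
Sum of distinct covariances = 10.193
Var(T) = sum of item variances + 2·Σcov = 10.141 + 2 × 10.193 = 30.527
α = (6/5)·(1 − 10.141/30.527) = 0.801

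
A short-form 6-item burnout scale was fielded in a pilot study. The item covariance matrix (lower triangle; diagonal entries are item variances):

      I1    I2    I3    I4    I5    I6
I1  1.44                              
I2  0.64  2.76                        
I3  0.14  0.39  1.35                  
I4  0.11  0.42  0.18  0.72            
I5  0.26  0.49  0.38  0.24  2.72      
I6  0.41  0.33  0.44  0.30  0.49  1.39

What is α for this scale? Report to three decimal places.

α = 0.602

sum of item variances = 1.44 + 2.76 + 1.35 + 0.72 + 2.72 + 1.39 = 10.38
Sum of off-diagonal covariances = 5.22
total variance = 10.38 + 2 × 5.22 = 20.82
α = (k/(k−1))·(1 − sum of item variances/total variance) = (6/5)·(1 − 10.38/20.82) = 0.602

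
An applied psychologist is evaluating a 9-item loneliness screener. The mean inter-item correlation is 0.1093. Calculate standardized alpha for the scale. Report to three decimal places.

standardized alpha = 0.525

Standardized α = k·r̄ / (1 + (k−1)·r̄) = 9 × 0.1093 / (1 + 8 × 0.1093)
  = 0.9837 / 1.8744 = 0.525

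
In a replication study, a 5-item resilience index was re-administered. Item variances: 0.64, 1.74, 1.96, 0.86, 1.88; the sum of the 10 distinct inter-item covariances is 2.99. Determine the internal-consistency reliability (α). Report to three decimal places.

sum of item variances = 0.64 + 1.74 + 1.96 + 0.86 + 1.88 = 7.08
Sum of distinct covariances = 2.99
σ²_total = sum of item variances + 2·Σcov = 7.08 + 2 × 2.99 = 13.06
α = (5/4)·(1 − 7.08/13.06) = 0.572

α = 0.572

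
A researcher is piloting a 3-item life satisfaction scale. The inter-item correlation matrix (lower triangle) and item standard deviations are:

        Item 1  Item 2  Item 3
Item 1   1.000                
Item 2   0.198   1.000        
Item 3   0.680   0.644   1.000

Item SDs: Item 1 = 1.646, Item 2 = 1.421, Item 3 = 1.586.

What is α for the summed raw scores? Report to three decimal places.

Σσ²ᵢ = 1.646² + 1.421² + 1.586² = 7.2440
Covariances σ_ij = r_ij · s_i · s_j:
  σ(Item 1,Item 2) = 0.198 × 1.646 × 1.421 = 0.4631
  σ(Item 1,Item 3) = 0.680 × 1.646 × 1.586 = 1.7752
  σ(Item 2,Item 3) = 0.644 × 1.421 × 1.586 = 1.4514
σ²_T = Σσ²ᵢ + 2·Σσ_ij = 7.2440 + 2 × 3.6897 = 14.6234
α = (3/2)·(1 − 7.2440/14.6234) = 0.757

α = 0.757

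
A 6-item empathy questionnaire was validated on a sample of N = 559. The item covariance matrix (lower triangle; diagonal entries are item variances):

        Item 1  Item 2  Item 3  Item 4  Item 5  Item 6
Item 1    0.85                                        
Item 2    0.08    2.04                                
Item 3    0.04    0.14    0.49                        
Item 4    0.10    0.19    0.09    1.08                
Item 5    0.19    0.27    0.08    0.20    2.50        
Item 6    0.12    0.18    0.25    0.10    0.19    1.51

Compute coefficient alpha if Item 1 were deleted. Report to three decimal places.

Remaining items: Item 2, Item 3, Item 4, Item 5, Item 6 (k = 5).
Σσᵢ² = 2.04 + 0.49 + 1.08 + 2.50 + 1.51 = 7.62
σ²_total = 7.62 + 2 × 1.69 = 11.00
α (item deleted) = (5/4)·(1 − 7.62/11.00) = 0.384

coefficient alpha = 0.384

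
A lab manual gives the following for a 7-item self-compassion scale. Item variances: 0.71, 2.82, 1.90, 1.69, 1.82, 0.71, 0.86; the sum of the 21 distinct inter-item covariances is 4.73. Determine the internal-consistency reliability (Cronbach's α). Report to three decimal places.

sum of item variances = 0.71 + 2.82 + 1.90 + 1.69 + 1.82 + 0.71 + 0.86 = 10.51
Sum of distinct covariances = 4.73
total variance = sum of item variances + 2·Σcov = 10.51 + 2 × 4.73 = 19.97
α = (7/6)·(1 − 10.51/19.97) = 0.553

α = 0.553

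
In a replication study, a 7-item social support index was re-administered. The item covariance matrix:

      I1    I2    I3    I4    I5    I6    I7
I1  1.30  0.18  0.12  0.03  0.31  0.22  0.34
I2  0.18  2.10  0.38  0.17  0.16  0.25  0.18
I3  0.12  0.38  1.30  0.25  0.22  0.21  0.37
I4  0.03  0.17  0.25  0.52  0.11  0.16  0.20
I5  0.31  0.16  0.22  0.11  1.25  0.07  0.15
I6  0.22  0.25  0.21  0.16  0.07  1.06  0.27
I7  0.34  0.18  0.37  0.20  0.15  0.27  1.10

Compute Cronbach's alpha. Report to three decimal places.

Σσ²ᵢ = 1.30 + 2.10 + 1.30 + 0.52 + 1.25 + 1.06 + 1.10 = 8.63
Sum of off-diagonal covariances = 4.35
σ²_T = 8.63 + 2 × 4.35 = 17.33
α = (k/(k−1))·(1 − Σσ²ᵢ/σ²_T) = (7/6)·(1 − 8.63/17.33) = 0.586

α = 0.586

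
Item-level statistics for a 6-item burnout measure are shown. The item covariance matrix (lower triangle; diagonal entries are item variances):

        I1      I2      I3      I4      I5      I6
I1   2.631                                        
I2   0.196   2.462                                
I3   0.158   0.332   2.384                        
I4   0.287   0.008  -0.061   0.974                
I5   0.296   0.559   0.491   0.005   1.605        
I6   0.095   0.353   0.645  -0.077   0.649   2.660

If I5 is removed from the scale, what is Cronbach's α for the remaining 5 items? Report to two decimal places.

Remaining items: I1, I2, I3, I4, I6 (k = 5).
Σσ²ᵢ = 2.631 + 2.462 + 2.384 + 0.974 + 2.660 = 11.111
σ²_T = 11.111 + 2 × 1.936 = 14.983
α (item deleted) = (5/4)·(1 − 11.111/14.983) = 0.32

α = 0.32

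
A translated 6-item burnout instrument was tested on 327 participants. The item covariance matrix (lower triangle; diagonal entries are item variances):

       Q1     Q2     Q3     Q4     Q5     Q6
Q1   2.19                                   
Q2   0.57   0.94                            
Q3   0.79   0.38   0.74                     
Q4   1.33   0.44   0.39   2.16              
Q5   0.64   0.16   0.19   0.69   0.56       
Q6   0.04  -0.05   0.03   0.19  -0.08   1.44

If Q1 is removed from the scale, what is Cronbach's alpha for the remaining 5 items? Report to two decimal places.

Remaining items: Q2, Q3, Q4, Q5, Q6 (k = 5).
sum of item variances = 0.94 + 0.74 + 2.16 + 0.56 + 1.44 = 5.84
total variance = 5.84 + 2 × 2.34 = 10.52
α (item deleted) = (5/4)·(1 − 5.84/10.52) = 0.56

Cronbach's alpha = 0.56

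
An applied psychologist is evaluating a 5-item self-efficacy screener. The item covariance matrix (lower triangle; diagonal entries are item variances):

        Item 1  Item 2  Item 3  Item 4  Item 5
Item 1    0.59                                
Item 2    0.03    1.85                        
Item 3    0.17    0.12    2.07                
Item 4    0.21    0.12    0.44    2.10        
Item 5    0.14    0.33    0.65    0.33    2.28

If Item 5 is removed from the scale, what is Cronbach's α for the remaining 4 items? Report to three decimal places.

Cronbach's α = 0.331

Remaining items: Item 1, Item 2, Item 3, Item 4 (k = 4).
sum of item variances = 0.59 + 1.85 + 2.07 + 2.10 = 6.61
σ²_total = 6.61 + 2 × 1.09 = 8.79
α (item deleted) = (4/3)·(1 − 6.61/8.79) = 0.331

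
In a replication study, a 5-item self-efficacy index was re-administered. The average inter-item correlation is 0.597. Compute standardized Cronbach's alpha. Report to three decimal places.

α = 0.881

Standardized α = k·r̄ / (1 + (k−1)·r̄) = 5 × 0.597 / (1 + 4 × 0.597)
  = 2.9850 / 3.3880 = 0.881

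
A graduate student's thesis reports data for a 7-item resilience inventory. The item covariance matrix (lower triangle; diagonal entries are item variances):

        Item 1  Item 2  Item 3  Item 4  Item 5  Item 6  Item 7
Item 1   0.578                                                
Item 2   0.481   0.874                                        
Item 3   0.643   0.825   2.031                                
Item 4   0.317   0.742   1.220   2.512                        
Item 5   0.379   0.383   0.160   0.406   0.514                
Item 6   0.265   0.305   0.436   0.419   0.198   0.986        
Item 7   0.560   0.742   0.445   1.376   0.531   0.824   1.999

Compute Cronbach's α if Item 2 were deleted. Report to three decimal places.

Remaining items: Item 1, Item 3, Item 4, Item 5, Item 6, Item 7 (k = 6).
ΣVar(i) = 0.578 + 2.031 + 2.512 + 0.514 + 0.986 + 1.999 = 8.620
σ²_T = 8.620 + 2 × 8.179 = 24.978
α (item deleted) = (6/5)·(1 − 8.620/24.978) = 0.786

Cronbach's α = 0.786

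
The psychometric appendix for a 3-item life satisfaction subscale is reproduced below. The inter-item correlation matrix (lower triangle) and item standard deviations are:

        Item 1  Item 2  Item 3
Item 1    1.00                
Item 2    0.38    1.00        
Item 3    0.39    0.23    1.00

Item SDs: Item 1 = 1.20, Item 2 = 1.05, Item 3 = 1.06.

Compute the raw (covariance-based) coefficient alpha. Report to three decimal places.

Σσ²ᵢ = 1.20² + 1.05² + 1.06² = 3.6661
Covariances σ_ij = r_ij · s_i · s_j:
  σ(Item 1,Item 2) = 0.38 × 1.20 × 1.05 = 0.4788
  σ(Item 1,Item 3) = 0.39 × 1.20 × 1.06 = 0.4961
  σ(Item 2,Item 3) = 0.23 × 1.05 × 1.06 = 0.2560
σ²_T = Σσ²ᵢ + 2·Σσ_ij = 3.6661 + 2 × 1.2309 = 6.1279
α = (3/2)·(1 − 3.6661/6.1279) = 0.603

α = 0.603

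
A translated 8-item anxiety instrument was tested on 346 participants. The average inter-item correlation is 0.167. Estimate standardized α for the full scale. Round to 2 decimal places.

Standardized α = k·r̄ / (1 + (k−1)·r̄) = 8 × 0.167 / (1 + 7 × 0.167)
  = 1.3360 / 2.1690 = 0.62

α = 0.62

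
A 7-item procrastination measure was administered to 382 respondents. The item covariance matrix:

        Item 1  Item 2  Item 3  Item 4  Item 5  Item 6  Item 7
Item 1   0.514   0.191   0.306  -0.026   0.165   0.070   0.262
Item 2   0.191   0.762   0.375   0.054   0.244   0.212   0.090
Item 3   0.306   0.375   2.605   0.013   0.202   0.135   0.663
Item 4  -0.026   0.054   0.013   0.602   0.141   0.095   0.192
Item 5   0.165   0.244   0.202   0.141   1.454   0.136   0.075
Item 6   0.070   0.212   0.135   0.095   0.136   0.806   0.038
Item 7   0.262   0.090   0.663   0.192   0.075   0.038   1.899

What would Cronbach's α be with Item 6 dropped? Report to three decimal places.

Remaining items: Item 1, Item 2, Item 3, Item 4, Item 5, Item 7 (k = 6).
sum of item variances = 0.514 + 0.762 + 2.605 + 0.602 + 1.454 + 1.899 = 7.836
total variance = 7.836 + 2 × 2.947 = 13.730
α (item deleted) = (6/5)·(1 − 7.836/13.730) = 0.515

Cronbach's α = 0.515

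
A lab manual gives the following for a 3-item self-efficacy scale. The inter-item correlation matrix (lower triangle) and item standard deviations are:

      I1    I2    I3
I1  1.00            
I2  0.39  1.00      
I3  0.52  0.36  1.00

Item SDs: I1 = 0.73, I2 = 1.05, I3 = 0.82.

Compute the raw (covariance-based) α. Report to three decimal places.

Σσ²ᵢ = 0.73² + 1.05² + 0.82² = 2.3078
Covariances σ_ij = r_ij · s_i · s_j:
  σ(I1,I2) = 0.39 × 0.73 × 1.05 = 0.2989
  σ(I1,I3) = 0.52 × 0.73 × 0.82 = 0.3113
  σ(I2,I3) = 0.36 × 1.05 × 0.82 = 0.3100
σ²_T = Σσ²ᵢ + 2·Σσ_ij = 2.3078 + 2 × 0.9202 = 4.1482
α = (3/2)·(1 − 2.3078/4.1482) = 0.665

α = 0.665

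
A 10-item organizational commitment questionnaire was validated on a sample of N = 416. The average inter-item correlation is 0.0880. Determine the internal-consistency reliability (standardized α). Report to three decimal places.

standardized α = 0.491

Standardized α = k·r̄ / (1 + (k−1)·r̄) = 10 × 0.0880 / (1 + 9 × 0.0880)
  = 0.8800 / 1.7920 = 0.491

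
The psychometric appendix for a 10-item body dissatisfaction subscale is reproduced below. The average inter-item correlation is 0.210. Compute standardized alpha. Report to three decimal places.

Standardized α = k·r̄ / (1 + (k−1)·r̄) = 10 × 0.210 / (1 + 9 × 0.210)
  = 2.1000 / 2.8900 = 0.727

standardized alpha = 0.727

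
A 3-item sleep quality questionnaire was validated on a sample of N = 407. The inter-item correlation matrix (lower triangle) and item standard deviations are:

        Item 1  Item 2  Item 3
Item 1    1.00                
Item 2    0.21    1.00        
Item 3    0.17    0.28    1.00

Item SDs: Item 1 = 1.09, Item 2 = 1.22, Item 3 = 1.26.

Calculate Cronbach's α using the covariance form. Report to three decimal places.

Σσ²ᵢ = 1.09² + 1.22² + 1.26² = 4.2641
Covariances σ_ij = r_ij · s_i · s_j:
  σ(Item 1,Item 2) = 0.21 × 1.09 × 1.22 = 0.2793
  σ(Item 1,Item 3) = 0.17 × 1.09 × 1.26 = 0.2335
  σ(Item 2,Item 3) = 0.28 × 1.22 × 1.26 = 0.4304
σ²_T = Σσ²ᵢ + 2·Σσ_ij = 4.2641 + 2 × 0.9432 = 6.1505
α = (3/2)·(1 − 4.2641/6.1505) = 0.460

α = 0.460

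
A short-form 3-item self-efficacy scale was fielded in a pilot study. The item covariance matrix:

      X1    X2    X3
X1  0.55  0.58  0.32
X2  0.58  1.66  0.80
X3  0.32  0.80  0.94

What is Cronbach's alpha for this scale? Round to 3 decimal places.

Cronbach's alpha = 0.779

sum of item variances = 0.55 + 1.66 + 0.94 = 3.15
Sum of the distinct covariances = 1.70
σ²_total = 3.15 + 2 × 1.70 = 6.55
α = (k/(k−1))·(1 − sum of item variances/σ²_total) = (3/2)·(1 − 3.15/6.55) = 0.779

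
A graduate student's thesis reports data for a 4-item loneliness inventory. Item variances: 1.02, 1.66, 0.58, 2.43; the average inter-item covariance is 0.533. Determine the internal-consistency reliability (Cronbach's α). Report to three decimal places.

α = 0.706

Σσᵢ² = 1.02 + 1.66 + 0.58 + 2.43 = 5.69
Sum of the 6 distinct covariances = 6 × 0.533 = 3.198
total variance = Σσᵢ² + 2·Σcov = 5.69 + 2 × 3.198 = 12.086
α = (4/3)·(1 − 5.69/12.086) = 0.706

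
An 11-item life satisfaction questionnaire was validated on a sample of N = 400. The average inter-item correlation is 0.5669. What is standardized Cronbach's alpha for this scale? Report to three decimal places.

Standardized α = k·r̄ / (1 + (k−1)·r̄) = 11 × 0.5669 / (1 + 10 × 0.5669)
  = 6.2359 / 6.6690 = 0.935

standardized Cronbach's alpha = 0.935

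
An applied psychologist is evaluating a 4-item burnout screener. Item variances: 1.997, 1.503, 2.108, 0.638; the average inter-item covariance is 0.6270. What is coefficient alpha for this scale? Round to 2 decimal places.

Σσᵢ² = 1.997 + 1.503 + 2.108 + 0.638 = 6.246
Sum of the 6 distinct covariances = 6 × 0.6270 = 3.7620
total variance = Σσᵢ² + 2·Σcov = 6.246 + 2 × 3.7620 = 13.7700
α = (4/3)·(1 − 6.246/13.7700) = 0.73

coefficient alpha = 0.73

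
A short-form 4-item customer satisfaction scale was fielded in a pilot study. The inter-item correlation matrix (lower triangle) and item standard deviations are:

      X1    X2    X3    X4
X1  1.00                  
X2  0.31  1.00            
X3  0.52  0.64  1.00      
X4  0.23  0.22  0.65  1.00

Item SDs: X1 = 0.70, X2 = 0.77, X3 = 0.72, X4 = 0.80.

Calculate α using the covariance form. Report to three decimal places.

Σσ²ᵢ = 0.70² + 0.77² + 0.72² + 0.80² = 2.2413
Covariances σ_ij = r_ij · s_i · s_j:
  σ(X1,X2) = 0.31 × 0.70 × 0.77 = 0.1671
  σ(X1,X3) = 0.52 × 0.70 × 0.72 = 0.2621
  σ(X1,X4) = 0.23 × 0.70 × 0.80 = 0.1288
  σ(X2,X3) = 0.64 × 0.77 × 0.72 = 0.3548
  σ(X2,X4) = 0.22 × 0.77 × 0.80 = 0.1355
  σ(X3,X4) = 0.65 × 0.72 × 0.80 = 0.3744
σ²_T = Σσ²ᵢ + 2·Σσ_ij = 2.2413 + 2 × 1.4227 = 5.0867
α = (4/3)·(1 − 2.2413/5.0867) = 0.746

α = 0.746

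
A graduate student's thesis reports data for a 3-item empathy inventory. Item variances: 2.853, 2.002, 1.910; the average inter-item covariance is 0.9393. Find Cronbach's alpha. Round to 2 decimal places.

α = 0.68

Σσᵢ² = 2.853 + 2.002 + 1.910 = 6.765
Sum of the 3 distinct covariances = 3 × 0.9393 = 2.8179
Var(T) = Σσᵢ² + 2·Σcov = 6.765 + 2 × 2.8179 = 12.4008
α = (3/2)·(1 − 6.765/12.4008) = 0.68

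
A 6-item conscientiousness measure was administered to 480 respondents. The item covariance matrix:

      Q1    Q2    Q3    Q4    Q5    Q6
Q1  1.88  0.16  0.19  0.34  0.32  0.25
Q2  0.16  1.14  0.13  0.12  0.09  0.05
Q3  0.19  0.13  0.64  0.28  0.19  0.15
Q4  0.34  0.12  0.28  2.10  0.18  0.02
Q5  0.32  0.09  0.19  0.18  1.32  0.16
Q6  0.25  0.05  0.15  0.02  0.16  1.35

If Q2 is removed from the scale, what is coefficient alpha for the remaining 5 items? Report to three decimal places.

Remaining items: Q1, Q3, Q4, Q5, Q6 (k = 5).
Σσ²ᵢ = 1.88 + 0.64 + 2.10 + 1.32 + 1.35 = 7.29
σ²_T = 7.29 + 2 × 2.08 = 11.45
α (item deleted) = (5/4)·(1 − 7.29/11.45) = 0.454

coefficient alpha = 0.454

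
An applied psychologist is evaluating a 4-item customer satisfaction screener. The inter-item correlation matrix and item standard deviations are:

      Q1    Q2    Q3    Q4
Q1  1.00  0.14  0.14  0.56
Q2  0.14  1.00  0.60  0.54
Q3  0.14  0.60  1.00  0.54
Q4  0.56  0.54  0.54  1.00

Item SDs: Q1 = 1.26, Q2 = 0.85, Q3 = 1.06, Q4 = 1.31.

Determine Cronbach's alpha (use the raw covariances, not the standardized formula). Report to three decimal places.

Σσ²ᵢ = 1.26² + 0.85² + 1.06² + 1.31² = 5.1498
Covariances σ_ij = r_ij · s_i · s_j:
  σ(Q1,Q2) = 0.14 × 1.26 × 0.85 = 0.1499
  σ(Q1,Q3) = 0.14 × 1.26 × 1.06 = 0.1870
  σ(Q1,Q4) = 0.56 × 1.26 × 1.31 = 0.9243
  σ(Q2,Q3) = 0.60 × 0.85 × 1.06 = 0.5406
  σ(Q2,Q4) = 0.54 × 0.85 × 1.31 = 0.6013
  σ(Q3,Q4) = 0.54 × 1.06 × 1.31 = 0.7498
σ²_T = Σσ²ᵢ + 2·Σσ_ij = 5.1498 + 2 × 3.1529 = 11.4556
α = (4/3)·(1 − 5.1498/11.4556) = 0.734

α = 0.734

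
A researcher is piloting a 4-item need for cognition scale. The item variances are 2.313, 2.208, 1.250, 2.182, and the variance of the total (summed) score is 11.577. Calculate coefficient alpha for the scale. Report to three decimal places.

Σσᵢ² = 2.313 + 2.208 + 1.250 + 2.182 = 7.953
α = (k/(k−1))·(1 − Σσᵢ²/σ²_total) = (4/3)·(1 − 7.953/11.577) = 0.417

coefficient alpha = 0.417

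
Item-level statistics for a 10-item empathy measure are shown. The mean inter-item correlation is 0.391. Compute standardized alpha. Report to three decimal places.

Standardized α = k·r̄ / (1 + (k−1)·r̄) = 10 × 0.391 / (1 + 9 × 0.391)
  = 3.9100 / 4.5190 = 0.865

α = 0.865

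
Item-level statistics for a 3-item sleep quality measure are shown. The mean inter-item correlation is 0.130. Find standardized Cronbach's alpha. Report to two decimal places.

standardized Cronbach's alpha = 0.31

Standardized α = k·r̄ / (1 + (k−1)·r̄) = 3 × 0.130 / (1 + 2 × 0.130)
  = 0.3900 / 1.2600 = 0.31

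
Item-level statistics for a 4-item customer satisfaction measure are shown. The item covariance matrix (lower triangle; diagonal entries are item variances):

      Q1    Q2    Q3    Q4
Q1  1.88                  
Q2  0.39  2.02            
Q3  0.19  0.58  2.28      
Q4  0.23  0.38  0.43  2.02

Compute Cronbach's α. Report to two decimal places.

α = 0.47

Σσ²ᵢ = 1.88 + 2.02 + 2.28 + 2.02 = 8.20
Σ_{i<j} σ_ij = 2.20
total variance = 8.20 + 2 × 2.20 = 12.60
α = (k/(k−1))·(1 − Σσ²ᵢ/total variance) = (4/3)·(1 − 8.20/12.60) = 0.47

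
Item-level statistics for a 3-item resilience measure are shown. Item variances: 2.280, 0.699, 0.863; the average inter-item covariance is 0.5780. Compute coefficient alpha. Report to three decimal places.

α = 0.712

Σσ²ᵢ = 2.280 + 0.699 + 0.863 = 3.842
Sum of the 3 distinct covariances = 3 × 0.5780 = 1.7340
σ²_T = Σσ²ᵢ + 2·Σcov = 3.842 + 2 × 1.7340 = 7.3100
α = (3/2)·(1 − 3.842/7.3100) = 0.712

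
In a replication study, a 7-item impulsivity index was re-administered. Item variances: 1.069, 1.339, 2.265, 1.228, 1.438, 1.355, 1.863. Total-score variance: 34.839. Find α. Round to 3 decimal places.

sum of item variances = 1.069 + 1.339 + 2.265 + 1.228 + 1.438 + 1.355 + 1.863 = 10.557
α = (k/(k−1))·(1 − sum of item variances/total variance) = (7/6)·(1 − 10.557/34.839) = 0.813

α = 0.813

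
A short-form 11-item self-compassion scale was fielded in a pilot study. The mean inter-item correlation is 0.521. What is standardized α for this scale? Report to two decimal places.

Standardized α = k·r̄ / (1 + (k−1)·r̄) = 11 × 0.521 / (1 + 10 × 0.521)
  = 5.7310 / 6.2100 = 0.92

standardized α = 0.92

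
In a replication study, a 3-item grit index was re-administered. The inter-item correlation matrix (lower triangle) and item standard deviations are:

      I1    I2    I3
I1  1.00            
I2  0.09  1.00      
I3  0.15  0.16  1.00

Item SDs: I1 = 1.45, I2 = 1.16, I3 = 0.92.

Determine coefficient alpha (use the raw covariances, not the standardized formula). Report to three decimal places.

Σσ²ᵢ = 1.45² + 1.16² + 0.92² = 4.2945
Covariances σ_ij = r_ij · s_i · s_j:
  σ(I1,I2) = 0.09 × 1.45 × 1.16 = 0.1514
  σ(I1,I3) = 0.15 × 1.45 × 0.92 = 0.2001
  σ(I2,I3) = 0.16 × 1.16 × 0.92 = 0.1708
σ²_T = Σσ²ᵢ + 2·Σσ_ij = 4.2945 + 2 × 0.5223 = 5.3391
α = (3/2)·(1 − 4.2945/5.3391) = 0.293

coefficient alpha = 0.293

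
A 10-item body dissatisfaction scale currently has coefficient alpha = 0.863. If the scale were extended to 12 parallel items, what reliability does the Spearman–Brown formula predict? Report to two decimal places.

predicted reliability = 0.88

Length factor m = 12/10 = 1.2000
α' = m·α / (1 + (m−1)·α)
   = 12/10 × 0.863 / (1 + (12/10 − 1) × 0.863)
   = 1.0356 / 1.1726 = 0.88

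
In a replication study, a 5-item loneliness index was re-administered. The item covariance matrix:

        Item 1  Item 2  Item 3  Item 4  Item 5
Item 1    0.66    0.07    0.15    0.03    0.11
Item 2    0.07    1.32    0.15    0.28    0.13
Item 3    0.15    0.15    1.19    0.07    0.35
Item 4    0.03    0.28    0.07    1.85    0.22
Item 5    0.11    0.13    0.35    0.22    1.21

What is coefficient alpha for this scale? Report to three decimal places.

α = 0.417

ΣVar(i) = 0.66 + 1.32 + 1.19 + 1.85 + 1.21 = 6.23
Sum of the distinct covariances = 1.56
σ²_total = 6.23 + 2 × 1.56 = 9.35
α = (k/(k−1))·(1 − ΣVar(i)/σ²_total) = (5/4)·(1 − 6.23/9.35) = 0.417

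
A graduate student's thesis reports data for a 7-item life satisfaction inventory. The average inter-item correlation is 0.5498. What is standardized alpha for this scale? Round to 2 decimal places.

Standardized α = k·r̄ / (1 + (k−1)·r̄) = 7 × 0.5498 / (1 + 6 × 0.5498)
  = 3.8486 / 4.2988 = 0.90

standardized alpha = 0.90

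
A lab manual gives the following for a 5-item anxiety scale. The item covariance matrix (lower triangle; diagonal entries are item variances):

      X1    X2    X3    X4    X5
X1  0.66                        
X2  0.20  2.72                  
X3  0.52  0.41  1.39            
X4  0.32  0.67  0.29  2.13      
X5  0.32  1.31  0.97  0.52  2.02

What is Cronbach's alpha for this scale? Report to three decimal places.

Cronbach's alpha = 0.692

sum of item variances = 0.66 + 2.72 + 1.39 + 2.13 + 2.02 = 8.92
Sum of off-diagonal covariances = 5.53
total variance = 8.92 + 2 × 5.53 = 19.98
α = (k/(k−1))·(1 − sum of item variances/total variance) = (5/4)·(1 − 8.92/19.98) = 0.692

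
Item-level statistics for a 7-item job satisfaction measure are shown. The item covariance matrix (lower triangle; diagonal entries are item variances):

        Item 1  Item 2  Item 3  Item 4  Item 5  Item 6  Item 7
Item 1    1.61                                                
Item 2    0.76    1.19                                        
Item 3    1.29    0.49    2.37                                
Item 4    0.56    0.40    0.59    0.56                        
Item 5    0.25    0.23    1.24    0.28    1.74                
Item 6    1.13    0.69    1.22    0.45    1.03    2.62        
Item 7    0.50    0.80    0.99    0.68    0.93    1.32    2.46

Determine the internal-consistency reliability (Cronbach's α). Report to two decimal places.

Σσᵢ² = 1.61 + 1.19 + 2.37 + 0.56 + 1.74 + 2.62 + 2.46 = 12.55
Σ_{i<j} σ_ij = 15.83
total variance = 12.55 + 2 × 15.83 = 44.21
α = (k/(k−1))·(1 − Σσᵢ²/total variance) = (7/6)·(1 − 12.55/44.21) = 0.84

α = 0.84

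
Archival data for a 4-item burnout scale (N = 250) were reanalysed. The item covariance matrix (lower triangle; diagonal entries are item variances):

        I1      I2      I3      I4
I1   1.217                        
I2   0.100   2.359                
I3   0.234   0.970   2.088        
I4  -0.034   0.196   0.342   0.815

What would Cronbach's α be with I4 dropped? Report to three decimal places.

Remaining items: I1, I2, I3 (k = 3).
Σσᵢ² = 1.217 + 2.359 + 2.088 = 5.664
total variance = 5.664 + 2 × 1.304 = 8.272
α (item deleted) = (3/2)·(1 − 5.664/8.272) = 0.473

Cronbach's α = 0.473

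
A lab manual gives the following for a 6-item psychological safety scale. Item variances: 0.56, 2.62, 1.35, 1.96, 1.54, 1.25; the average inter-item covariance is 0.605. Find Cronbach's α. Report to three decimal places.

Σσᵢ² = 0.56 + 2.62 + 1.35 + 1.96 + 1.54 + 1.25 = 9.28
Sum of the 15 distinct covariances = 15 × 0.605 = 9.075
total variance = Σσᵢ² + 2·Σcov = 9.28 + 2 × 9.075 = 27.430
α = (6/5)·(1 − 9.28/27.430) = 0.794

Cronbach's α = 0.794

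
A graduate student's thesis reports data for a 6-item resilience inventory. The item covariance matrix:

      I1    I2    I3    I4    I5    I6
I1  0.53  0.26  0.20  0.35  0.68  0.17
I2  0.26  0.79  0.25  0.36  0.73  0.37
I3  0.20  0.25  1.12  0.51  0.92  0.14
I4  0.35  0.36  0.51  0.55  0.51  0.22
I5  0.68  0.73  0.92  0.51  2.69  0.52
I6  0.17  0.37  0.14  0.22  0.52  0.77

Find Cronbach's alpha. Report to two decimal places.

sum of item variances = 0.53 + 0.79 + 1.12 + 0.55 + 2.69 + 0.77 = 6.45
Sum of off-diagonal covariances = 6.19
Var(T) = 6.45 + 2 × 6.19 = 18.83
α = (k/(k−1))·(1 − sum of item variances/Var(T)) = (6/5)·(1 − 6.45/18.83) = 0.79

Cronbach's alpha = 0.79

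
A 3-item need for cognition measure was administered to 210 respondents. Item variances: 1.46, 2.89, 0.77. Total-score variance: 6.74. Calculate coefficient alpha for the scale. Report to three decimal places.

Σσᵢ² = 1.46 + 2.89 + 0.77 = 5.12
α = (k/(k−1))·(1 − Σσᵢ²/Var(T)) = (3/2)·(1 − 5.12/6.74) = 0.361

coefficient alpha = 0.361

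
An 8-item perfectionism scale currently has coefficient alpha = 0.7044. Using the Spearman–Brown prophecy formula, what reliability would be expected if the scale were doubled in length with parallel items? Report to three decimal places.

predicted reliability = 0.827

Length factor m = 2
α' = m·α / (1 + (m−1)·α)
   = 2 × 0.7044 / (1 + (2 − 1) × 0.7044)
   = 1.4088 / 1.7044 = 0.827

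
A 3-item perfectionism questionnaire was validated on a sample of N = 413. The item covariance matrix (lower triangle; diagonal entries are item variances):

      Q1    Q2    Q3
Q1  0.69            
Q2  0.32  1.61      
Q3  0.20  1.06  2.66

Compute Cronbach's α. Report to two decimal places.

ΣVar(i) = 0.69 + 1.61 + 2.66 = 4.96
Σ_{i<j} σ_ij = 1.58
σ²_T = 4.96 + 2 × 1.58 = 8.12
α = (k/(k−1))·(1 − ΣVar(i)/σ²_T) = (3/2)·(1 − 4.96/8.12) = 0.58

Cronbach's α = 0.58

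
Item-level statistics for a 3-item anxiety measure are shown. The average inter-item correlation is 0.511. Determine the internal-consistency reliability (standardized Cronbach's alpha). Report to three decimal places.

Standardized α = k·r̄ / (1 + (k−1)·r̄) = 3 × 0.511 / (1 + 2 × 0.511)
  = 1.5330 / 2.0220 = 0.758

α = 0.758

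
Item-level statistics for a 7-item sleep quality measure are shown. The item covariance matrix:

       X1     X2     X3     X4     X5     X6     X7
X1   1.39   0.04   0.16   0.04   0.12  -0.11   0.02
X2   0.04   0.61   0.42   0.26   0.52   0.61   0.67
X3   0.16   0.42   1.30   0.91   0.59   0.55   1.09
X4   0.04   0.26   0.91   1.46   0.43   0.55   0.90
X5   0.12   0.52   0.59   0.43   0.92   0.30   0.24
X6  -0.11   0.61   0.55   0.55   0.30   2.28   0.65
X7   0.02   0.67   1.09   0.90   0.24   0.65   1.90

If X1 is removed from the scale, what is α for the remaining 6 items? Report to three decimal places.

Remaining items: X2, X3, X4, X5, X6, X7 (k = 6).
sum of item variances = 0.61 + 1.30 + 1.46 + 0.92 + 2.28 + 1.90 = 8.47
σ²_T = 8.47 + 2 × 8.69 = 25.85
α (item deleted) = (6/5)·(1 − 8.47/25.85) = 0.807

α = 0.807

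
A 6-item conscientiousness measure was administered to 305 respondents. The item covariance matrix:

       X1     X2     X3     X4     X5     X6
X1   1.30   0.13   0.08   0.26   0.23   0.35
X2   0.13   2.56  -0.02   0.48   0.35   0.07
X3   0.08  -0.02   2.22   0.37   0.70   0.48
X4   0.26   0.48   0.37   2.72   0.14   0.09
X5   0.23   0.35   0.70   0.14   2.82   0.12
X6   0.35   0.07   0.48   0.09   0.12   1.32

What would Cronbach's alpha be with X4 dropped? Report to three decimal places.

Cronbach's alpha = 0.410

Remaining items: X1, X2, X3, X5, X6 (k = 5).
Σσ²ᵢ = 1.30 + 2.56 + 2.22 + 2.82 + 1.32 = 10.22
Var(T) = 10.22 + 2 × 2.49 = 15.20
α (item deleted) = (5/4)·(1 − 10.22/15.20) = 0.410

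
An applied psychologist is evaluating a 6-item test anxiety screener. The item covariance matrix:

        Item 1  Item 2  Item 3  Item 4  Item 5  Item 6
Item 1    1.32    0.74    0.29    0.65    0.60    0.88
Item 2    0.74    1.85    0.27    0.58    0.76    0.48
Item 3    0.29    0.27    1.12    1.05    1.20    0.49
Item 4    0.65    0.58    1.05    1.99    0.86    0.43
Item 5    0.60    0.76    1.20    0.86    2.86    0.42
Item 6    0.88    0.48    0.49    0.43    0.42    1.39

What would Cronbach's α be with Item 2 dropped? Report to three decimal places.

Cronbach's α = 0.766

Remaining items: Item 1, Item 3, Item 4, Item 5, Item 6 (k = 5).
Σσ²ᵢ = 1.32 + 1.12 + 1.99 + 2.86 + 1.39 = 8.68
total variance = 8.68 + 2 × 6.87 = 22.42
α (item deleted) = (5/4)·(1 − 8.68/22.42) = 0.766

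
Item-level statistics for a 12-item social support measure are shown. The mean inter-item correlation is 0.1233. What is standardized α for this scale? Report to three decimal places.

Standardized α = k·r̄ / (1 + (k−1)·r̄) = 12 × 0.1233 / (1 + 11 × 0.1233)
  = 1.4796 / 2.3563 = 0.628

α = 0.628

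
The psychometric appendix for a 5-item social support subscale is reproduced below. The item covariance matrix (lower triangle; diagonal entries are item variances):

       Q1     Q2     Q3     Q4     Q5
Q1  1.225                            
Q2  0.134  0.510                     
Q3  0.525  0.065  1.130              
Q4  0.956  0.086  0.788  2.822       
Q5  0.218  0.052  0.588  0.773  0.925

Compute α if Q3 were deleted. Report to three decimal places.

Remaining items: Q1, Q2, Q4, Q5 (k = 4).
Σσᵢ² = 1.225 + 0.510 + 2.822 + 0.925 = 5.482
σ²_total = 5.482 + 2 × 2.219 = 9.920
α (item deleted) = (4/3)·(1 − 5.482/9.920) = 0.597

α = 0.597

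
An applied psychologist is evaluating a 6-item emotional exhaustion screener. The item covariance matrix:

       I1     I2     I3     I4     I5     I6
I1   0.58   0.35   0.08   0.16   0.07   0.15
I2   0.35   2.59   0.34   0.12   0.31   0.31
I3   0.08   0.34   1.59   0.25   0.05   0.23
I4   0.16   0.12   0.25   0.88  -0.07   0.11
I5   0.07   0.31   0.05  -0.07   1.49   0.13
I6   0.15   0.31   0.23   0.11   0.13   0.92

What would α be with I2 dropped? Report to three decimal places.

α = 0.373

Remaining items: I1, I3, I4, I5, I6 (k = 5).
Σσᵢ² = 0.58 + 1.59 + 0.88 + 1.49 + 0.92 = 5.46
σ²_T = 5.46 + 2 × 1.16 = 7.78
α (item deleted) = (5/4)·(1 − 5.46/7.78) = 0.373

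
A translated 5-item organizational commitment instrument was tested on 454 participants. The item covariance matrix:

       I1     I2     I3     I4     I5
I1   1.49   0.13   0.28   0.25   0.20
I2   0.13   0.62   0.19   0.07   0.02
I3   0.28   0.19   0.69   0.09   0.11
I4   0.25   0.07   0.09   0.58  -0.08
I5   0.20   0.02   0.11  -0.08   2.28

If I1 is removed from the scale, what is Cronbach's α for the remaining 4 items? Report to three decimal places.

α = 0.215

Remaining items: I2, I3, I4, I5 (k = 4).
Σσ²ᵢ = 0.62 + 0.69 + 0.58 + 2.28 = 4.17
σ²_total = 4.17 + 2 × 0.40 = 4.97
α (item deleted) = (4/3)·(1 − 4.17/4.97) = 0.215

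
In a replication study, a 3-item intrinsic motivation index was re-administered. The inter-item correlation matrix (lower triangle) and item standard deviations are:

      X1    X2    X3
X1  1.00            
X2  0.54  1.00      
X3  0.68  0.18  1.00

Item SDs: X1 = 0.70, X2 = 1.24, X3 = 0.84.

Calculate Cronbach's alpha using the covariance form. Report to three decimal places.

Σσ²ᵢ = 0.70² + 1.24² + 0.84² = 2.7332
Covariances σ_ij = r_ij · s_i · s_j:
  σ(X1,X2) = 0.54 × 0.70 × 1.24 = 0.4687
  σ(X1,X3) = 0.68 × 0.70 × 0.84 = 0.3998
  σ(X2,X3) = 0.18 × 1.24 × 0.84 = 0.1875
σ²_T = Σσ²ᵢ + 2·Σσ_ij = 2.7332 + 2 × 1.0560 = 4.8452
α = (3/2)·(1 − 2.7332/4.8452) = 0.654

α = 0.654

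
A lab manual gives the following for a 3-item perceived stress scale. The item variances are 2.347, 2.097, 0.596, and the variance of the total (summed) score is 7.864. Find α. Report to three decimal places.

α = 0.539

Σσ²ᵢ = 2.347 + 2.097 + 0.596 = 5.040
α = (k/(k−1))·(1 − Σσ²ᵢ/Var(T)) = (3/2)·(1 − 5.040/7.864) = 0.539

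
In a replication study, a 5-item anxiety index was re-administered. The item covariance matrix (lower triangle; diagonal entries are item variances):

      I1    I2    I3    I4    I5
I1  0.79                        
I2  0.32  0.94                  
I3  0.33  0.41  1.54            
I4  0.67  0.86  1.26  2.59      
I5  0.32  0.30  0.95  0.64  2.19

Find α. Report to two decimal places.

Σσ²ᵢ = 0.79 + 0.94 + 1.54 + 2.59 + 2.19 = 8.05
Sum of the distinct covariances = 6.06
Var(T) = 8.05 + 2 × 6.06 = 20.17
α = (k/(k−1))·(1 − Σσ²ᵢ/Var(T)) = (5/4)·(1 − 8.05/20.17) = 0.75

α = 0.75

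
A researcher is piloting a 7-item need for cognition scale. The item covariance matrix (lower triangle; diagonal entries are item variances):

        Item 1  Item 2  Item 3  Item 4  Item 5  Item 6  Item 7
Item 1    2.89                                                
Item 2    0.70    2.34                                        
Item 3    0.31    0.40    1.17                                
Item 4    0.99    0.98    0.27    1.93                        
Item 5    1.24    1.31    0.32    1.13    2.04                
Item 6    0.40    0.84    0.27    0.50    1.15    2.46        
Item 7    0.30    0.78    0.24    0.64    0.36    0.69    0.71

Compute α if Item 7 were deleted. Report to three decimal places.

α = 0.753

Remaining items: Item 1, Item 2, Item 3, Item 4, Item 5, Item 6 (k = 6).
ΣVar(i) = 2.89 + 2.34 + 1.17 + 1.93 + 2.04 + 2.46 = 12.83
total variance = 12.83 + 2 × 10.81 = 34.45
α (item deleted) = (6/5)·(1 − 12.83/34.45) = 0.753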